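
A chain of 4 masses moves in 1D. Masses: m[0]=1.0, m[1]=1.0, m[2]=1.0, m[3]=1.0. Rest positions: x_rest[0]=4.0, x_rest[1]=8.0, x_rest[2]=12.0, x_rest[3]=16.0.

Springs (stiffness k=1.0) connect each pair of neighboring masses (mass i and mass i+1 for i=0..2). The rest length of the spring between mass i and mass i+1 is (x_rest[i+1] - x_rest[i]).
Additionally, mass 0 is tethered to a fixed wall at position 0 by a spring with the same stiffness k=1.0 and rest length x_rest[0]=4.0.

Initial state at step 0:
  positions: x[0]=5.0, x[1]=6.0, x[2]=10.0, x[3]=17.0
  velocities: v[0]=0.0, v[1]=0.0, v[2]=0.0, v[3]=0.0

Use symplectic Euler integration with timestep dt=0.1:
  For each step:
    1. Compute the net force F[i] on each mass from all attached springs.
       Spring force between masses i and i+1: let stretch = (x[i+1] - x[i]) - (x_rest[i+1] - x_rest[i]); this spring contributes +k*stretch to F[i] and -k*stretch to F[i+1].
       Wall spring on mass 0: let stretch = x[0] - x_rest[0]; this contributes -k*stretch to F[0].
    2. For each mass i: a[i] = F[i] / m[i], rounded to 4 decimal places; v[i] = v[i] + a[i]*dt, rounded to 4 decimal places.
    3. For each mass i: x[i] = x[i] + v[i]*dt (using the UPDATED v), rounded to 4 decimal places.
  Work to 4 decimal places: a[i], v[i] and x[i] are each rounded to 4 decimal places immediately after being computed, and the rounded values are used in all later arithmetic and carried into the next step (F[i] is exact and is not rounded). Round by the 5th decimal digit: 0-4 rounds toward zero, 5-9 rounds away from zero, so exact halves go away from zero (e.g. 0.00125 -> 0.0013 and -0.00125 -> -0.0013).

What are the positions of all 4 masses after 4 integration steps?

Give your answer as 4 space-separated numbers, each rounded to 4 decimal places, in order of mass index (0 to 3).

Answer: 4.6163 6.2896 10.2911 16.7089

Derivation:
Step 0: x=[5.0000 6.0000 10.0000 17.0000] v=[0.0000 0.0000 0.0000 0.0000]
Step 1: x=[4.9600 6.0300 10.0300 16.9700] v=[-0.4000 0.3000 0.3000 -0.3000]
Step 2: x=[4.8811 6.0893 10.0894 16.9106] v=[-0.7890 0.5930 0.5940 -0.5940]
Step 3: x=[4.7655 6.1765 10.1770 16.8230] v=[-1.1563 0.8722 0.8761 -0.8761]
Step 4: x=[4.6163 6.2896 10.2911 16.7089] v=[-1.4918 1.1312 1.1407 -1.1407]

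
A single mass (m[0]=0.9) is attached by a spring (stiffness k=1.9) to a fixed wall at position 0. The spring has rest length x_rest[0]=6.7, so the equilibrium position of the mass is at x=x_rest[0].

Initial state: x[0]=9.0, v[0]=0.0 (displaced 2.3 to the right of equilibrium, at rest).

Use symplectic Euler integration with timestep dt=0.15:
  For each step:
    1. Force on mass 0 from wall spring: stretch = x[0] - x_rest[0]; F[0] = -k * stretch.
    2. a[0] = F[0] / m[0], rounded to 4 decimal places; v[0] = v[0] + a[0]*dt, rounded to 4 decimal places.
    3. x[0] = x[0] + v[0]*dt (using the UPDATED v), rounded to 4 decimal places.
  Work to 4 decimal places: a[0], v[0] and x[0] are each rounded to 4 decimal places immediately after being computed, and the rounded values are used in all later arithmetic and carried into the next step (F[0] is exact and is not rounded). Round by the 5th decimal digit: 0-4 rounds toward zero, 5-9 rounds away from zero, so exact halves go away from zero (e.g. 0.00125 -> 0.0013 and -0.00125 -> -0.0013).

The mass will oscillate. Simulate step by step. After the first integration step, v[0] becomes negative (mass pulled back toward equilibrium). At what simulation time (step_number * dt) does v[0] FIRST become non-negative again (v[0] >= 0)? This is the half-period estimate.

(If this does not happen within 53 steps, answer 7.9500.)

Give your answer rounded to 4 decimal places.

Answer: 2.2500

Derivation:
Step 0: x=[9.0000] v=[0.0000]
Step 1: x=[8.8908] v=[-0.7283]
Step 2: x=[8.6775] v=[-1.4221]
Step 3: x=[8.3703] v=[-2.0483]
Step 4: x=[7.9837] v=[-2.5772]
Step 5: x=[7.5361] v=[-2.9837]
Step 6: x=[7.0488] v=[-3.2485]
Step 7: x=[6.5450] v=[-3.3590]
Step 8: x=[6.0485] v=[-3.3099]
Step 9: x=[5.5830] v=[-3.1036]
Step 10: x=[5.1705] v=[-2.7499]
Step 11: x=[4.8307] v=[-2.2656]
Step 12: x=[4.5796] v=[-1.6737]
Step 13: x=[4.4293] v=[-1.0022]
Step 14: x=[4.3868] v=[-0.2831]
Step 15: x=[4.4542] v=[0.4494]
First v>=0 after going negative at step 15, time=2.2500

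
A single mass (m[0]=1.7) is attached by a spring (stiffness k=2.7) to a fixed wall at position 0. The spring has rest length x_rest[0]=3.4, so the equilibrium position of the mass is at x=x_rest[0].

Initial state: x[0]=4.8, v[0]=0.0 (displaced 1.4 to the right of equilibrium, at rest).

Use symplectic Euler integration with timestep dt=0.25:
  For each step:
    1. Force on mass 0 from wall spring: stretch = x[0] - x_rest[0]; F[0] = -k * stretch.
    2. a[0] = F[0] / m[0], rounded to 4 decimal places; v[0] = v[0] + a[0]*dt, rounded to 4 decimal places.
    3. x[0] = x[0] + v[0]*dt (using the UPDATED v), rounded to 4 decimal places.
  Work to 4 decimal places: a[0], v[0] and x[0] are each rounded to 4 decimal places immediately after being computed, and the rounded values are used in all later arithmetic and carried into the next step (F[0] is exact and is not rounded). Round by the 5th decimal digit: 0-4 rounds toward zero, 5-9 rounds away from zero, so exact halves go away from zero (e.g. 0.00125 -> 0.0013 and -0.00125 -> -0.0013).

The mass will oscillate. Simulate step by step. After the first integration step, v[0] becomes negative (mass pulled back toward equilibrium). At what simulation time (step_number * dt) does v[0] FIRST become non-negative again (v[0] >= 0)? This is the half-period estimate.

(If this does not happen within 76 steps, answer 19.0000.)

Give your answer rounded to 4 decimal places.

Step 0: x=[4.8000] v=[0.0000]
Step 1: x=[4.6610] v=[-0.5559]
Step 2: x=[4.3969] v=[-1.0566]
Step 3: x=[4.0338] v=[-1.4524]
Step 4: x=[3.6078] v=[-1.7041]
Step 5: x=[3.1612] v=[-1.7866]
Step 6: x=[2.7383] v=[-1.6918]
Step 7: x=[2.3810] v=[-1.4291]
Step 8: x=[2.1249] v=[-1.0245]
Step 9: x=[1.9954] v=[-0.5182]
Step 10: x=[2.0053] v=[0.0395]
First v>=0 after going negative at step 10, time=2.5000

Answer: 2.5000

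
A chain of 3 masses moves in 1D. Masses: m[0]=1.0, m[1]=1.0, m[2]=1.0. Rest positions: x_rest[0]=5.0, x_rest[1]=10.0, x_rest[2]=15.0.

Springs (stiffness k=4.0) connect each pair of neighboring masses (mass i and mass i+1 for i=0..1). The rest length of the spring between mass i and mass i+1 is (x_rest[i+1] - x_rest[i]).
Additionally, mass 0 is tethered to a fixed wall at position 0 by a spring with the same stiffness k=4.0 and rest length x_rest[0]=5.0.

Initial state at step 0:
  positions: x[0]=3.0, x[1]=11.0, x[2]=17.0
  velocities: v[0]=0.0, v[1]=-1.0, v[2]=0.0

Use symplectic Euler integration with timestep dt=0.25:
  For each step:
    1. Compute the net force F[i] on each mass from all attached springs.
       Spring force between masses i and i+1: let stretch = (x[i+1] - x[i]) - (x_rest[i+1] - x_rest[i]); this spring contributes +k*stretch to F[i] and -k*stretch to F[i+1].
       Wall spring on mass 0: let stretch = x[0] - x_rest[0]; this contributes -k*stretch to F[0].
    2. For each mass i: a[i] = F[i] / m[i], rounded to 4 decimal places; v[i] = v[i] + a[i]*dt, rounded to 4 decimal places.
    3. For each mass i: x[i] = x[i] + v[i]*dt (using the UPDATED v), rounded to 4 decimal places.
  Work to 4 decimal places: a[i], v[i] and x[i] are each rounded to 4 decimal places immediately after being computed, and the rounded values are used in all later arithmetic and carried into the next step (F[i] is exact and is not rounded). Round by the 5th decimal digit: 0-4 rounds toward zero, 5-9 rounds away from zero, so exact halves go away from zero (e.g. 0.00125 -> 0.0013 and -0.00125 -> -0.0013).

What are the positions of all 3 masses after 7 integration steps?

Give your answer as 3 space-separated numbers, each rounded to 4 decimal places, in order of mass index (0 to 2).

Answer: 4.1639 10.2654 14.0576

Derivation:
Step 0: x=[3.0000 11.0000 17.0000] v=[0.0000 -1.0000 0.0000]
Step 1: x=[4.2500 10.2500 16.7500] v=[5.0000 -3.0000 -1.0000]
Step 2: x=[5.9375 9.6250 16.1250] v=[6.7500 -2.5000 -2.5000]
Step 3: x=[7.0625 9.7031 15.1250] v=[4.5000 0.3125 -4.0000]
Step 4: x=[7.0820 10.4766 14.0195] v=[0.0781 3.0938 -4.4219]
Step 5: x=[6.1797 11.2871 13.2783] v=[-3.6093 3.2421 -2.9648]
Step 6: x=[5.0093 11.3186 13.2893] v=[-4.6816 0.1259 0.0440]
Step 7: x=[4.1639 10.2654 14.0576] v=[-3.3816 -4.2127 3.0733]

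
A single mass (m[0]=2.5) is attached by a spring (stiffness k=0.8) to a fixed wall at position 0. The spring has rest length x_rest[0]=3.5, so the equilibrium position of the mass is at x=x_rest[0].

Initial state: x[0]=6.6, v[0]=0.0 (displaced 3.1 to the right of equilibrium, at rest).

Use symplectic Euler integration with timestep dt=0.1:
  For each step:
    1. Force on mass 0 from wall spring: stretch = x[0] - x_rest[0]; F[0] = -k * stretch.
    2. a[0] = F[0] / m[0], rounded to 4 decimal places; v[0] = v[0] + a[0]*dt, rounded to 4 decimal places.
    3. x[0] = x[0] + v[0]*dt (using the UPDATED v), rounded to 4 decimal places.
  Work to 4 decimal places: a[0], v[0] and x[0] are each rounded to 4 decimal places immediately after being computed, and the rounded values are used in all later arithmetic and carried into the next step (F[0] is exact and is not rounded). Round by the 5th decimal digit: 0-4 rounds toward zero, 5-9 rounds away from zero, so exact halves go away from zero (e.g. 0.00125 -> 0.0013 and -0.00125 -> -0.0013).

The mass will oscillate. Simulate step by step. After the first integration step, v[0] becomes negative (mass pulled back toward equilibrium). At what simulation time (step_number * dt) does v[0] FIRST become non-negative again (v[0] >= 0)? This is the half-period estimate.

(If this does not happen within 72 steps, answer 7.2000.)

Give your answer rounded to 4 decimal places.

Step 0: x=[6.6000] v=[0.0000]
Step 1: x=[6.5901] v=[-0.0992]
Step 2: x=[6.5703] v=[-0.1981]
Step 3: x=[6.5407] v=[-0.2964]
Step 4: x=[6.5013] v=[-0.3937]
Step 5: x=[6.4523] v=[-0.4897]
Step 6: x=[6.3939] v=[-0.5842]
Step 7: x=[6.3262] v=[-0.6768]
Step 8: x=[6.2495] v=[-0.7672]
Step 9: x=[6.1640] v=[-0.8552]
Step 10: x=[6.0700] v=[-0.9405]
Step 11: x=[5.9677] v=[-1.0227]
Step 12: x=[5.8575] v=[-1.1017]
Step 13: x=[5.7398] v=[-1.1771]
Step 14: x=[5.6149] v=[-1.2488]
Step 15: x=[5.4833] v=[-1.3165]
Step 16: x=[5.3453] v=[-1.3800]
Step 17: x=[5.2014] v=[-1.4391]
Step 18: x=[5.0521] v=[-1.4935]
Step 19: x=[4.8978] v=[-1.5432]
Step 20: x=[4.7390] v=[-1.5879]
Step 21: x=[4.5762] v=[-1.6276]
Step 22: x=[4.4100] v=[-1.6620]
Step 23: x=[4.2409] v=[-1.6911]
Step 24: x=[4.0694] v=[-1.7148]
Step 25: x=[3.8961] v=[-1.7330]
Step 26: x=[3.7215] v=[-1.7457]
Step 27: x=[3.5462] v=[-1.7528]
Step 28: x=[3.3708] v=[-1.7543]
Step 29: x=[3.1958] v=[-1.7502]
Step 30: x=[3.0218] v=[-1.7405]
Step 31: x=[2.8493] v=[-1.7252]
Step 32: x=[2.6789] v=[-1.7044]
Step 33: x=[2.5111] v=[-1.6781]
Step 34: x=[2.3465] v=[-1.6465]
Step 35: x=[2.1855] v=[-1.6096]
Step 36: x=[2.0288] v=[-1.5675]
Step 37: x=[1.8768] v=[-1.5204]
Step 38: x=[1.7300] v=[-1.4685]
Step 39: x=[1.5888] v=[-1.4119]
Step 40: x=[1.4537] v=[-1.3507]
Step 41: x=[1.3252] v=[-1.2852]
Step 42: x=[1.2036] v=[-1.2156]
Step 43: x=[1.0894] v=[-1.1421]
Step 44: x=[0.9829] v=[-1.0650]
Step 45: x=[0.8845] v=[-0.9845]
Step 46: x=[0.7944] v=[-0.9008]
Step 47: x=[0.7130] v=[-0.8142]
Step 48: x=[0.6405] v=[-0.7250]
Step 49: x=[0.5772] v=[-0.6335]
Step 50: x=[0.5232] v=[-0.5400]
Step 51: x=[0.4787] v=[-0.4447]
Step 52: x=[0.4439] v=[-0.3480]
Step 53: x=[0.4189] v=[-0.2502]
Step 54: x=[0.4037] v=[-0.1516]
Step 55: x=[0.3985] v=[-0.0525]
Step 56: x=[0.4032] v=[0.0468]
First v>=0 after going negative at step 56, time=5.6000

Answer: 5.6000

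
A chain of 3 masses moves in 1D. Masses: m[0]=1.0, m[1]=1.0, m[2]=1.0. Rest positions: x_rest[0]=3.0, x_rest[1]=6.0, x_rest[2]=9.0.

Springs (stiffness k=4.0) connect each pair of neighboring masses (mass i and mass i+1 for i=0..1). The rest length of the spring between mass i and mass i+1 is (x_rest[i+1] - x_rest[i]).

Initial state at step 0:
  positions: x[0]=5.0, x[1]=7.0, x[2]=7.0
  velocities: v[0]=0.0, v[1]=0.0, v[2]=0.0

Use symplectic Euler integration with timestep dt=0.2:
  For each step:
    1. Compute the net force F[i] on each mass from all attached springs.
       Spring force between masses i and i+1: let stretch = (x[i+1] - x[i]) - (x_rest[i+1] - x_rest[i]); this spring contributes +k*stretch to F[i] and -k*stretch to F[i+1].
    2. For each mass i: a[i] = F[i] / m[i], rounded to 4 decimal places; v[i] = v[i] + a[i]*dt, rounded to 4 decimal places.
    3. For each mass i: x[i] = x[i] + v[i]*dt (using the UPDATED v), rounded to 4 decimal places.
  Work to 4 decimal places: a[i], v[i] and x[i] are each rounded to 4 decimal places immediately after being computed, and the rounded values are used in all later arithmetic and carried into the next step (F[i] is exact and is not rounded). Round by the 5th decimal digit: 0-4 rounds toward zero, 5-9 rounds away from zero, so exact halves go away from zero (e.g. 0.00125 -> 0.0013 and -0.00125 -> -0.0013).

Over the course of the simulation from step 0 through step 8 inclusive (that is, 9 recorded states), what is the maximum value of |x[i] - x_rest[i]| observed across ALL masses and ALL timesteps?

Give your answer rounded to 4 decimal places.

Answer: 2.1609

Derivation:
Step 0: x=[5.0000 7.0000 7.0000] v=[0.0000 0.0000 0.0000]
Step 1: x=[4.8400 6.6800 7.4800] v=[-0.8000 -1.6000 2.4000]
Step 2: x=[4.4944 6.1936 8.3120] v=[-1.7280 -2.4320 4.1600]
Step 3: x=[3.9407 5.7743 9.2851] v=[-2.7686 -2.0966 4.8653]
Step 4: x=[3.2004 5.6233 10.1764] v=[-3.7017 -0.7548 4.4567]
Step 5: x=[2.3677 5.8132 10.8192] v=[-4.1634 0.9494 3.2142]
Step 6: x=[1.6063 6.2528 11.1411] v=[-3.8070 2.1978 1.6094]
Step 7: x=[1.1083 6.7310 11.1609] v=[-2.4898 2.3912 0.0988]
Step 8: x=[1.0300 7.0184 10.9519] v=[-0.3916 1.4370 -1.0451]
Max displacement = 2.1609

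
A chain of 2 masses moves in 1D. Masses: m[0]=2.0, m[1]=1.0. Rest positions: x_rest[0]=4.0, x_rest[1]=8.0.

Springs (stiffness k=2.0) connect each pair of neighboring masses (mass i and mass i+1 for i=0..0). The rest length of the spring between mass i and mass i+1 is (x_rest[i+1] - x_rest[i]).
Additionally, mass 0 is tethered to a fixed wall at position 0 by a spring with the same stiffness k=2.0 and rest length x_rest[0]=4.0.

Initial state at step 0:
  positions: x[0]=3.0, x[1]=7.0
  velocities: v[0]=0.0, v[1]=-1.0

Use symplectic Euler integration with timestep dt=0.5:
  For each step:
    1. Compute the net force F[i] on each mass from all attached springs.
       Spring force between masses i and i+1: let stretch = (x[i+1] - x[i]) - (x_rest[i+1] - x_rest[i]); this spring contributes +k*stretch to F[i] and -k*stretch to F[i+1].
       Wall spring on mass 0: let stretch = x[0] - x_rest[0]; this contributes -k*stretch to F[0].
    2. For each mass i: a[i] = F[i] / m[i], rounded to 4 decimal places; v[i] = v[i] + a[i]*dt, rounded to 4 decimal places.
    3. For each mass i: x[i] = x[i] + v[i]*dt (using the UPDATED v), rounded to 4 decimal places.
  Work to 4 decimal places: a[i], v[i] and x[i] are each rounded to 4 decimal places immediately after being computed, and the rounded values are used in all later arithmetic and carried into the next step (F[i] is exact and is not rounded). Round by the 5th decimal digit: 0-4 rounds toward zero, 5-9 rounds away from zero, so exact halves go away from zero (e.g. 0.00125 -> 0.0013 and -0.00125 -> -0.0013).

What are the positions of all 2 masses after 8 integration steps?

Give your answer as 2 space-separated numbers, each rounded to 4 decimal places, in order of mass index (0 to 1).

Answer: 5.0962 8.8070

Derivation:
Step 0: x=[3.0000 7.0000] v=[0.0000 -1.0000]
Step 1: x=[3.2500 6.5000] v=[0.5000 -1.0000]
Step 2: x=[3.5000 6.3750] v=[0.5000 -0.2500]
Step 3: x=[3.5938 6.8125] v=[0.1875 0.8750]
Step 4: x=[3.5938 7.6407] v=[-0.0001 1.6563]
Step 5: x=[3.7071 8.4454] v=[0.2265 1.6094]
Step 6: x=[4.0782 8.8810] v=[0.7421 0.8711]
Step 7: x=[4.6304 8.9152] v=[1.1044 0.0683]
Step 8: x=[5.0962 8.8070] v=[0.9316 -0.2165]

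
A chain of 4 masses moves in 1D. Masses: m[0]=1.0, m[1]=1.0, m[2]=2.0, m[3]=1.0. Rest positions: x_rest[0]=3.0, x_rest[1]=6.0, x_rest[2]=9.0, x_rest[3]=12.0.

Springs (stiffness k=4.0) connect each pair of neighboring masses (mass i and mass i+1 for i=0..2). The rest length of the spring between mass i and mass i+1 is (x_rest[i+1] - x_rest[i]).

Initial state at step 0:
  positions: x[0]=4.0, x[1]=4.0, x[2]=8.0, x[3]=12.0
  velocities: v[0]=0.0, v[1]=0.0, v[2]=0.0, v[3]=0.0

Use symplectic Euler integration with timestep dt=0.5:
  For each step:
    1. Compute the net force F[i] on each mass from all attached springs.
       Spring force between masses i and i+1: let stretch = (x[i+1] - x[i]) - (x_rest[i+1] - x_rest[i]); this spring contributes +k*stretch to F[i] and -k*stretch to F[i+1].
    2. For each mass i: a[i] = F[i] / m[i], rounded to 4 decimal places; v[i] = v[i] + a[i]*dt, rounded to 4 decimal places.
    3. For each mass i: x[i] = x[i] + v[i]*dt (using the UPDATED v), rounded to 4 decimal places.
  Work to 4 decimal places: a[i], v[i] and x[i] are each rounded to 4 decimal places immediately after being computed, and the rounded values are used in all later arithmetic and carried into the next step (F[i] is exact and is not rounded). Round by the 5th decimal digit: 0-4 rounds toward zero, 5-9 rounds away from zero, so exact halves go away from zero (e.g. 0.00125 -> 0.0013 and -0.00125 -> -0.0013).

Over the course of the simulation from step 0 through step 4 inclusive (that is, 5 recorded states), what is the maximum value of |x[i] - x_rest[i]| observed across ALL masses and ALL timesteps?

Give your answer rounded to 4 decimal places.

Answer: 2.5000

Derivation:
Step 0: x=[4.0000 4.0000 8.0000 12.0000] v=[0.0000 0.0000 0.0000 0.0000]
Step 1: x=[1.0000 8.0000 8.0000 11.0000] v=[-6.0000 8.0000 0.0000 -2.0000]
Step 2: x=[2.0000 5.0000 9.5000 10.0000] v=[2.0000 -6.0000 3.0000 -2.0000]
Step 3: x=[3.0000 3.5000 9.0000 11.5000] v=[2.0000 -3.0000 -1.0000 3.0000]
Step 4: x=[1.5000 7.0000 7.0000 13.5000] v=[-3.0000 7.0000 -4.0000 4.0000]
Max displacement = 2.5000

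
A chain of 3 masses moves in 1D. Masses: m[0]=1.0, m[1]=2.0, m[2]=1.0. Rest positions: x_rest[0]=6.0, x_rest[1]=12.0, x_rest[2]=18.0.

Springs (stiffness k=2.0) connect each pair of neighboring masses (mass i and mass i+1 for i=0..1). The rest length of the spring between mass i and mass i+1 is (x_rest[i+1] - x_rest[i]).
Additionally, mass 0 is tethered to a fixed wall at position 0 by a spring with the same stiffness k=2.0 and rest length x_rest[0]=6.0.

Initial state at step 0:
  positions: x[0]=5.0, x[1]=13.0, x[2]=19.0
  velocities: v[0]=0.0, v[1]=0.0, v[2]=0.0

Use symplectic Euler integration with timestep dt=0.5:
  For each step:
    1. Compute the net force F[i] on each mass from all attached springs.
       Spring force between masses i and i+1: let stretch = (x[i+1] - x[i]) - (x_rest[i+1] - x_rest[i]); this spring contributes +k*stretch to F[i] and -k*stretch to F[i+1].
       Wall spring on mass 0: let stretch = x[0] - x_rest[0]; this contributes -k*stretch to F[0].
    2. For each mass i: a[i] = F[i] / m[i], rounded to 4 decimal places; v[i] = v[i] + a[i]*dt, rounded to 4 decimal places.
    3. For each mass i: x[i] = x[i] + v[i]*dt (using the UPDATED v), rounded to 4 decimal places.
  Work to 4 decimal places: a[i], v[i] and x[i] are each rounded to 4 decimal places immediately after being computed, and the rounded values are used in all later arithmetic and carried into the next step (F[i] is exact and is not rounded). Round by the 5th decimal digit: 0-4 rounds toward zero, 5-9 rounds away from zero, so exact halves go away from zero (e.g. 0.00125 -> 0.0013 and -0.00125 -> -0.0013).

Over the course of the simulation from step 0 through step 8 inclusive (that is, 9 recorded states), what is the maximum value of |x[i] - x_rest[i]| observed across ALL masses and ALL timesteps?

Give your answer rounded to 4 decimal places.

Answer: 1.7500

Derivation:
Step 0: x=[5.0000 13.0000 19.0000] v=[0.0000 0.0000 0.0000]
Step 1: x=[6.5000 12.5000 19.0000] v=[3.0000 -1.0000 0.0000]
Step 2: x=[7.7500 12.1250 18.7500] v=[2.5000 -0.7500 -0.5000]
Step 3: x=[7.3125 12.3125 18.1875] v=[-0.8750 0.3750 -1.1250]
Step 4: x=[5.7188 12.7188 17.6875] v=[-3.1875 0.8125 -1.0000]
Step 5: x=[4.7657 12.6172 17.7032] v=[-1.9063 -0.2032 0.0313]
Step 6: x=[5.3555 11.8242 18.1759] v=[1.1795 -1.5860 0.9453]
Step 7: x=[6.5019 11.0020 18.4727] v=[2.2927 -1.6445 0.5936]
Step 8: x=[6.6474 10.9224 18.0342] v=[0.2909 -0.1592 -0.8771]
Max displacement = 1.7500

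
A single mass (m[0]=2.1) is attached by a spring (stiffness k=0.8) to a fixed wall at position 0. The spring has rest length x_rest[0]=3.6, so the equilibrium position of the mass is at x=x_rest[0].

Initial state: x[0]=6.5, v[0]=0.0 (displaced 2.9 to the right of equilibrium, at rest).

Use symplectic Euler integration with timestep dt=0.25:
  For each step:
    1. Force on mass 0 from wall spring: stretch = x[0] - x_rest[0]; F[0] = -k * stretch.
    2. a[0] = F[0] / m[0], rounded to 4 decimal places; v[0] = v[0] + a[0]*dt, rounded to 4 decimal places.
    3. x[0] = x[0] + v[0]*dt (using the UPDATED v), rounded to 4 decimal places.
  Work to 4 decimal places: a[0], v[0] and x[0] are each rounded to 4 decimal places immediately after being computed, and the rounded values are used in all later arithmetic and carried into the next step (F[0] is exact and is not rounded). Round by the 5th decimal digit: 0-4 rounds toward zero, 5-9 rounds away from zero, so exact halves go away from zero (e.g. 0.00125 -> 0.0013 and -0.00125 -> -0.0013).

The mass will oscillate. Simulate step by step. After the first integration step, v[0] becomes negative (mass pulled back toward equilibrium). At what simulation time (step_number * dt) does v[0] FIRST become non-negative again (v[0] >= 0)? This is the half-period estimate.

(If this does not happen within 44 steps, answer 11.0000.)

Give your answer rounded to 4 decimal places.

Step 0: x=[6.5000] v=[0.0000]
Step 1: x=[6.4310] v=[-0.2762]
Step 2: x=[6.2946] v=[-0.5458]
Step 3: x=[6.0940] v=[-0.8024]
Step 4: x=[5.8340] v=[-1.0399]
Step 5: x=[5.5208] v=[-1.2527]
Step 6: x=[5.1619] v=[-1.4356]
Step 7: x=[4.7658] v=[-1.5844]
Step 8: x=[4.3420] v=[-1.6954]
Step 9: x=[3.9005] v=[-1.7661]
Step 10: x=[3.4518] v=[-1.7947]
Step 11: x=[3.0067] v=[-1.7806]
Step 12: x=[2.5757] v=[-1.7241]
Step 13: x=[2.1691] v=[-1.6266]
Step 14: x=[1.7965] v=[-1.4903]
Step 15: x=[1.4669] v=[-1.3186]
Step 16: x=[1.1880] v=[-1.1155]
Step 17: x=[0.9666] v=[-0.8858]
Step 18: x=[0.8079] v=[-0.6350]
Step 19: x=[0.7156] v=[-0.3691]
Step 20: x=[0.6920] v=[-0.0944]
Step 21: x=[0.7377] v=[0.1826]
First v>=0 after going negative at step 21, time=5.2500

Answer: 5.2500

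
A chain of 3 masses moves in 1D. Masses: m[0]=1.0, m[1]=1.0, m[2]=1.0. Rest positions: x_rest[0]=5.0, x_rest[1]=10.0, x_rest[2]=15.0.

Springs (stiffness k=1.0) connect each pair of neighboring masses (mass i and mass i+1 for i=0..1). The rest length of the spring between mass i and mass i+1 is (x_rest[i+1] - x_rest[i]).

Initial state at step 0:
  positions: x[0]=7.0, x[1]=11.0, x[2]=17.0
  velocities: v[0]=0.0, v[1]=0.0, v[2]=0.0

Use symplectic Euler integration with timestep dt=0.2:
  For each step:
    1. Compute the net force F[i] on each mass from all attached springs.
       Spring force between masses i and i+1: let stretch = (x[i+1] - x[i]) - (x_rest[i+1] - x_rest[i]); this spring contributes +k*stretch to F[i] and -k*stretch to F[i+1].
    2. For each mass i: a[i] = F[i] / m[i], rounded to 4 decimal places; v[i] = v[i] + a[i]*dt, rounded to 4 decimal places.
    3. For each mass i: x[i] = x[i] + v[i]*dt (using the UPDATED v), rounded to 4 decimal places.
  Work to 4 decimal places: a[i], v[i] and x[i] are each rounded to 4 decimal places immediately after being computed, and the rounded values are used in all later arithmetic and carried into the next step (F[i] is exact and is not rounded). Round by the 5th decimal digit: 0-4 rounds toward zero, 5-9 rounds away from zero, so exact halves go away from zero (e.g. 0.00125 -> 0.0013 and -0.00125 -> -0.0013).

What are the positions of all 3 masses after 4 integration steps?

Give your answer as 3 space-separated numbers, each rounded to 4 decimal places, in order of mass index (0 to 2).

Answer: 6.6680 11.6640 16.6680

Derivation:
Step 0: x=[7.0000 11.0000 17.0000] v=[0.0000 0.0000 0.0000]
Step 1: x=[6.9600 11.0800 16.9600] v=[-0.2000 0.4000 -0.2000]
Step 2: x=[6.8848 11.2304 16.8848] v=[-0.3760 0.7520 -0.3760]
Step 3: x=[6.7834 11.4332 16.7834] v=[-0.5069 1.0138 -0.5069]
Step 4: x=[6.6680 11.6640 16.6680] v=[-0.5769 1.1539 -0.5769]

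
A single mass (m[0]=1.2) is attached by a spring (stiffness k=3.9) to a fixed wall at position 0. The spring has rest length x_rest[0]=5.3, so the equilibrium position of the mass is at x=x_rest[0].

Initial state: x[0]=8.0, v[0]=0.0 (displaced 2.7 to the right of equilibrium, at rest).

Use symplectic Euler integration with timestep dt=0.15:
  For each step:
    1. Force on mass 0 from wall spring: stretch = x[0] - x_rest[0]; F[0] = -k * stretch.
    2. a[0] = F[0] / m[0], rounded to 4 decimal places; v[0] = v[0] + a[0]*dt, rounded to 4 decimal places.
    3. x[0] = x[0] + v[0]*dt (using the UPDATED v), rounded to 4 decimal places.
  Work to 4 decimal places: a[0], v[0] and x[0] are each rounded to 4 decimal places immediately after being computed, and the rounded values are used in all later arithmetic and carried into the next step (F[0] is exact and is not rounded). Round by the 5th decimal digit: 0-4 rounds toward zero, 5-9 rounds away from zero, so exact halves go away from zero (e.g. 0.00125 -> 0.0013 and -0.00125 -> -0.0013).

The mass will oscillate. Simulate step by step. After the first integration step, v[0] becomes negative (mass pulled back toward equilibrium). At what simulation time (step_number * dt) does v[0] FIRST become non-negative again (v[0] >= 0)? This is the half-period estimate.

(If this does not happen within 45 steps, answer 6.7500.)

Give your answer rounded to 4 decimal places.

Step 0: x=[8.0000] v=[0.0000]
Step 1: x=[7.8026] v=[-1.3163]
Step 2: x=[7.4222] v=[-2.5363]
Step 3: x=[6.8866] v=[-3.5709]
Step 4: x=[6.2349] v=[-4.3444]
Step 5: x=[5.5149] v=[-4.8002]
Step 6: x=[4.7792] v=[-4.9050]
Step 7: x=[4.0815] v=[-4.6511]
Step 8: x=[3.4729] v=[-4.0571]
Step 9: x=[2.9979] v=[-3.1664]
Step 10: x=[2.6913] v=[-2.0441]
Step 11: x=[2.5754] v=[-0.7724]
Step 12: x=[2.6588] v=[0.5559]
First v>=0 after going negative at step 12, time=1.8000

Answer: 1.8000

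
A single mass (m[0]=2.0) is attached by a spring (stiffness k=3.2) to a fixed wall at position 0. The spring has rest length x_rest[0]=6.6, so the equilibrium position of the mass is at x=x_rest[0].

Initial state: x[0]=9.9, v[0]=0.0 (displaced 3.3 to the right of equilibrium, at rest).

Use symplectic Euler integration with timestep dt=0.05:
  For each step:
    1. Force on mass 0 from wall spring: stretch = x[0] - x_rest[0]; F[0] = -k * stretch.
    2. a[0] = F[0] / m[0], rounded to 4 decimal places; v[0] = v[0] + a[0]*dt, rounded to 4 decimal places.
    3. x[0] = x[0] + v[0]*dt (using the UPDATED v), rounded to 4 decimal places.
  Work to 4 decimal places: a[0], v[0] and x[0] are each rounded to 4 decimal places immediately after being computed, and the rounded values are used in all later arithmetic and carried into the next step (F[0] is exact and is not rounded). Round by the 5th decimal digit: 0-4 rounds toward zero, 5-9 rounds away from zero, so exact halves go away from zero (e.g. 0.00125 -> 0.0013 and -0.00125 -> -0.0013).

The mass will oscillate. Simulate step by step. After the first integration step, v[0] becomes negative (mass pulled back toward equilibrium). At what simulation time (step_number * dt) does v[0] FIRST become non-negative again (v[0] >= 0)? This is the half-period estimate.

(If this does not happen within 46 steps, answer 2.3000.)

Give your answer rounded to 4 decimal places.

Step 0: x=[9.9000] v=[0.0000]
Step 1: x=[9.8868] v=[-0.2640]
Step 2: x=[9.8605] v=[-0.5269]
Step 3: x=[9.8211] v=[-0.7877]
Step 4: x=[9.7688] v=[-1.0454]
Step 5: x=[9.7039] v=[-1.2989]
Step 6: x=[9.6265] v=[-1.5472]
Step 7: x=[9.5370] v=[-1.7893]
Step 8: x=[9.4358] v=[-2.0243]
Step 9: x=[9.3232] v=[-2.2512]
Step 10: x=[9.1997] v=[-2.4691]
Step 11: x=[9.0658] v=[-2.6771]
Step 12: x=[8.9221] v=[-2.8744]
Step 13: x=[8.7691] v=[-3.0602]
Step 14: x=[8.6074] v=[-3.2337]
Step 15: x=[8.4377] v=[-3.3943]
Step 16: x=[8.2606] v=[-3.5413]
Step 17: x=[8.0769] v=[-3.6742]
Step 18: x=[7.8873] v=[-3.7924]
Step 19: x=[7.6925] v=[-3.8954]
Step 20: x=[7.4934] v=[-3.9828]
Step 21: x=[7.2907] v=[-4.0543]
Step 22: x=[7.0852] v=[-4.1096]
Step 23: x=[6.8778] v=[-4.1484]
Step 24: x=[6.6693] v=[-4.1706]
Step 25: x=[6.4605] v=[-4.1761]
Step 26: x=[6.2523] v=[-4.1649]
Step 27: x=[6.0454] v=[-4.1371]
Step 28: x=[5.8408] v=[-4.0927]
Step 29: x=[5.6392] v=[-4.0320]
Step 30: x=[5.4414] v=[-3.9551]
Step 31: x=[5.2483] v=[-3.8624]
Step 32: x=[5.0606] v=[-3.7543]
Step 33: x=[4.8790] v=[-3.6312]
Step 34: x=[4.7043] v=[-3.4935]
Step 35: x=[4.5372] v=[-3.3418]
Step 36: x=[4.3784] v=[-3.1768]
Step 37: x=[4.2284] v=[-2.9991]
Step 38: x=[4.0879] v=[-2.8094]
Step 39: x=[3.9575] v=[-2.6084]
Step 40: x=[3.8377] v=[-2.3970]
Step 41: x=[3.7289] v=[-2.1760]
Step 42: x=[3.6316] v=[-1.9463]
Step 43: x=[3.5462] v=[-1.7088]
Step 44: x=[3.4730] v=[-1.4645]
Step 45: x=[3.4123] v=[-1.2143]
Step 46: x=[3.3643] v=[-0.9593]
v[0] did not become non-negative within 46 steps; using fallback time=2.3000

Answer: 2.3000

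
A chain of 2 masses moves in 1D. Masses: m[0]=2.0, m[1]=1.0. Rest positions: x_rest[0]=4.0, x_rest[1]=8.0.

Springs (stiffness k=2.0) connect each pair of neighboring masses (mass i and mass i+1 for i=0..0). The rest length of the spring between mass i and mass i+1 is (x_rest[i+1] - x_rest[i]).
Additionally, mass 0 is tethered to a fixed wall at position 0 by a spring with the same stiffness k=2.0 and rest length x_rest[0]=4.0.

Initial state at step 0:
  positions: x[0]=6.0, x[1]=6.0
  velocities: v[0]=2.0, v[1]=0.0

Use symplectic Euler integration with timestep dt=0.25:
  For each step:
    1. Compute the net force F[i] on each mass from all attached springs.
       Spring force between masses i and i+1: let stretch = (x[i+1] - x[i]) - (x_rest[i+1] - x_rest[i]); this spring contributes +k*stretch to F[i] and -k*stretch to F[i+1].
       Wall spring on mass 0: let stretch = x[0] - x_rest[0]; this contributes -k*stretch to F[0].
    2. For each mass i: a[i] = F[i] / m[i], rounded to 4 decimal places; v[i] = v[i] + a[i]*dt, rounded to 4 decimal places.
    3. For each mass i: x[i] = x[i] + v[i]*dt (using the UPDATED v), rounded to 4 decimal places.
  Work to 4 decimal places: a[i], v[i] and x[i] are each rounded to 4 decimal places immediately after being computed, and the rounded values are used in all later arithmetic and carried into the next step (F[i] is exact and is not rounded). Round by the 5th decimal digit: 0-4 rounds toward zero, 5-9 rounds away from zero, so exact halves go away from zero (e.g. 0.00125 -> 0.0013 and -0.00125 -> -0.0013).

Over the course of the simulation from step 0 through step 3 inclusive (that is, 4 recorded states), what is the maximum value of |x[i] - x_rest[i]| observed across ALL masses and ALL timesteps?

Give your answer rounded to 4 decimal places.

Step 0: x=[6.0000 6.0000] v=[2.0000 0.0000]
Step 1: x=[6.1250 6.5000] v=[0.5000 2.0000]
Step 2: x=[5.8906 7.4531] v=[-0.9375 3.8125]
Step 3: x=[5.3857 8.7109] v=[-2.0195 5.0313]
Max displacement = 2.1250

Answer: 2.1250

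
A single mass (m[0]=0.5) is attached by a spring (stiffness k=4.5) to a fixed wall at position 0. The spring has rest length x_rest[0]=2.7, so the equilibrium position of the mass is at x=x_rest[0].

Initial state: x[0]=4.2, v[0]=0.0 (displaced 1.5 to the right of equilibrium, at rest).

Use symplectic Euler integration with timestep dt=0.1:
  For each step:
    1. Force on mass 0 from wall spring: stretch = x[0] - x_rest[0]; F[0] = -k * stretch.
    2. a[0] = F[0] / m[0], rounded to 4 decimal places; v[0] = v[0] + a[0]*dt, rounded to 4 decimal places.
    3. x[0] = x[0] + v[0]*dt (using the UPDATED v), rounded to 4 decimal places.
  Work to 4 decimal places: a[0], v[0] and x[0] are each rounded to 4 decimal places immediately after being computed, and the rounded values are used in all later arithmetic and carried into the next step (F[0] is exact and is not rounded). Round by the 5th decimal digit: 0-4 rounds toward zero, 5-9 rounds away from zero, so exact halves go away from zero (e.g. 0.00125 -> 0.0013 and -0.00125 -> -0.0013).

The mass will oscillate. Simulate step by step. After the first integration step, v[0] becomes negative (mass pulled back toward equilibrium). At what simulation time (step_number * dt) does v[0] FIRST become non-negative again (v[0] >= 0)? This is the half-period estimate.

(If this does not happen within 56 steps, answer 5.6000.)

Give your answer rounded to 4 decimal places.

Answer: 1.1000

Derivation:
Step 0: x=[4.2000] v=[0.0000]
Step 1: x=[4.0650] v=[-1.3500]
Step 2: x=[3.8072] v=[-2.5785]
Step 3: x=[3.4497] v=[-3.5750]
Step 4: x=[3.0247] v=[-4.2497]
Step 5: x=[2.5705] v=[-4.5419]
Step 6: x=[2.1280] v=[-4.4254]
Step 7: x=[1.7369] v=[-3.9106]
Step 8: x=[1.4325] v=[-3.0438]
Step 9: x=[1.2422] v=[-1.9031]
Step 10: x=[1.1831] v=[-0.5911]
Step 11: x=[1.2605] v=[0.7741]
First v>=0 after going negative at step 11, time=1.1000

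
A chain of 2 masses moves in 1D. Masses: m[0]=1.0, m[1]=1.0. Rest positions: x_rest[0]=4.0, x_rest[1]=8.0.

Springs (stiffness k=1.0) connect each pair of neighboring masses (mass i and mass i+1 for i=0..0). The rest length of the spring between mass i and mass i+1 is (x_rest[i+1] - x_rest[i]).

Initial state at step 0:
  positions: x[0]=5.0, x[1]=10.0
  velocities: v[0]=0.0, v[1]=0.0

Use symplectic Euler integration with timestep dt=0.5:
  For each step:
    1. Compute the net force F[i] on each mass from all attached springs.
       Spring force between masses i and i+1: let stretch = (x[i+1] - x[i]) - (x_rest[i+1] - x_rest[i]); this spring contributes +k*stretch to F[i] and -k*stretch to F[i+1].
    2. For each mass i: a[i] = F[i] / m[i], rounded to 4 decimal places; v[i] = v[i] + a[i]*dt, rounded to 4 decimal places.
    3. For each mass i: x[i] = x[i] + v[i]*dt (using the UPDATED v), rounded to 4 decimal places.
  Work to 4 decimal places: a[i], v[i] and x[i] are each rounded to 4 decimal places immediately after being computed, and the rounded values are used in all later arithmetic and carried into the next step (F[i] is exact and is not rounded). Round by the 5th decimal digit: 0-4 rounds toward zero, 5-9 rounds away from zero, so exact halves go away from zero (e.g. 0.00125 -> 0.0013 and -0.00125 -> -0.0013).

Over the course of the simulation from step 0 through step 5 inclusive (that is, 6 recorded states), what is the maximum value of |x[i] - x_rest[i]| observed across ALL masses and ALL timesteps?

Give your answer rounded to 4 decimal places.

Answer: 2.0313

Derivation:
Step 0: x=[5.0000 10.0000] v=[0.0000 0.0000]
Step 1: x=[5.2500 9.7500] v=[0.5000 -0.5000]
Step 2: x=[5.6250 9.3750] v=[0.7500 -0.7500]
Step 3: x=[5.9375 9.0625] v=[0.6250 -0.6250]
Step 4: x=[6.0313 8.9688] v=[0.1875 -0.1875]
Step 5: x=[5.8594 9.1407] v=[-0.3438 0.3438]
Max displacement = 2.0313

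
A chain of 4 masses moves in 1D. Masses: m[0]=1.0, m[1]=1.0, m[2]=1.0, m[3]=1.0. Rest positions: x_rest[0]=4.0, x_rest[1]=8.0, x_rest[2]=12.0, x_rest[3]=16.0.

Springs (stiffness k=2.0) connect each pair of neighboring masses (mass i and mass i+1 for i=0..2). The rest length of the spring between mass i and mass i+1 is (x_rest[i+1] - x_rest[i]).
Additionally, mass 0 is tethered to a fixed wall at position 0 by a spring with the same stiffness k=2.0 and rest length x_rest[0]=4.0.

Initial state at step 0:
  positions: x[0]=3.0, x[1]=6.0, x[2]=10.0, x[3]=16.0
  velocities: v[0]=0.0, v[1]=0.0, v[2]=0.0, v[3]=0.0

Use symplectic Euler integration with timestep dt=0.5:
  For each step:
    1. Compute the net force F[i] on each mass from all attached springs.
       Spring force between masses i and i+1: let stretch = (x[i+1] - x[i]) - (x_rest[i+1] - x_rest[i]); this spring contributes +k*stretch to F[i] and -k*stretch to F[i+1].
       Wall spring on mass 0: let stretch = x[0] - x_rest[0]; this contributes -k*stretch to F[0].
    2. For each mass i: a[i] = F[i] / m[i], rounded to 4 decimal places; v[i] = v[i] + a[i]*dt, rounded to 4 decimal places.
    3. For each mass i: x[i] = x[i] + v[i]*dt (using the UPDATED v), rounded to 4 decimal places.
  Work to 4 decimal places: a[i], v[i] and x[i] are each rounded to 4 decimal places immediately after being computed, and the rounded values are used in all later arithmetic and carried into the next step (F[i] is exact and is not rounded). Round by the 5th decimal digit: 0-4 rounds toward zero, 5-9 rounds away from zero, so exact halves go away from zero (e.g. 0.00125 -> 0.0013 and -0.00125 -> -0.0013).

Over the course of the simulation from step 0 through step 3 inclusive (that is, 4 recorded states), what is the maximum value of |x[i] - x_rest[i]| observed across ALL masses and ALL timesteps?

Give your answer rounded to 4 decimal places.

Step 0: x=[3.0000 6.0000 10.0000 16.0000] v=[0.0000 0.0000 0.0000 0.0000]
Step 1: x=[3.0000 6.5000 11.0000 15.0000] v=[0.0000 1.0000 2.0000 -2.0000]
Step 2: x=[3.2500 7.5000 11.7500 14.0000] v=[0.5000 2.0000 1.5000 -2.0000]
Step 3: x=[4.0000 8.5000 11.5000 13.8750] v=[1.5000 2.0000 -0.5000 -0.2500]
Max displacement = 2.1250

Answer: 2.1250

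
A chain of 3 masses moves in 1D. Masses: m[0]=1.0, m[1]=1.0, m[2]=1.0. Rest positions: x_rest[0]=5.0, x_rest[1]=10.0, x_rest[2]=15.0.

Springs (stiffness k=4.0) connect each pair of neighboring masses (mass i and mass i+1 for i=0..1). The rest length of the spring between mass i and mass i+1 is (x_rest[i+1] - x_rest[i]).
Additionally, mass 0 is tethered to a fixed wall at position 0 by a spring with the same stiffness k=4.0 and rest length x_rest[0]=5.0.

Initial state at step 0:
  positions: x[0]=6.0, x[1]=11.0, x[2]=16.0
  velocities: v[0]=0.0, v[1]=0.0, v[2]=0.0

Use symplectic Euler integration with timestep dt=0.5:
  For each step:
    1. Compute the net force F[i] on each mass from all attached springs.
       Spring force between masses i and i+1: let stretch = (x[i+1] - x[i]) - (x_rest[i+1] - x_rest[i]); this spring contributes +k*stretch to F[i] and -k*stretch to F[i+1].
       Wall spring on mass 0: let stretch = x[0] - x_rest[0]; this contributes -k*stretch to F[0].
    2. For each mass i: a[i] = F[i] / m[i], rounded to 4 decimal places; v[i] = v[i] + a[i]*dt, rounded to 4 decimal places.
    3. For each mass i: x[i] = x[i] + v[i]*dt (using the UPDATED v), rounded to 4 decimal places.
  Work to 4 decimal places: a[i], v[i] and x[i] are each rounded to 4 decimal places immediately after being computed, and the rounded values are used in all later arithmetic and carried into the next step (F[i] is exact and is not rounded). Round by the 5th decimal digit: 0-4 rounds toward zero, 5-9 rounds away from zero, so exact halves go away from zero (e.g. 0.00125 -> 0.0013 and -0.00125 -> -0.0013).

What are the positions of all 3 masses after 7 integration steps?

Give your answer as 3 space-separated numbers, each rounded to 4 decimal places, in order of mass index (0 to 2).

Step 0: x=[6.0000 11.0000 16.0000] v=[0.0000 0.0000 0.0000]
Step 1: x=[5.0000 11.0000 16.0000] v=[-2.0000 0.0000 0.0000]
Step 2: x=[5.0000 10.0000 16.0000] v=[0.0000 -2.0000 0.0000]
Step 3: x=[5.0000 10.0000 15.0000] v=[0.0000 0.0000 -2.0000]
Step 4: x=[5.0000 10.0000 14.0000] v=[0.0000 0.0000 -2.0000]
Step 5: x=[5.0000 9.0000 14.0000] v=[0.0000 -2.0000 0.0000]
Step 6: x=[4.0000 9.0000 14.0000] v=[-2.0000 0.0000 0.0000]
Step 7: x=[4.0000 9.0000 14.0000] v=[0.0000 0.0000 0.0000]

Answer: 4.0000 9.0000 14.0000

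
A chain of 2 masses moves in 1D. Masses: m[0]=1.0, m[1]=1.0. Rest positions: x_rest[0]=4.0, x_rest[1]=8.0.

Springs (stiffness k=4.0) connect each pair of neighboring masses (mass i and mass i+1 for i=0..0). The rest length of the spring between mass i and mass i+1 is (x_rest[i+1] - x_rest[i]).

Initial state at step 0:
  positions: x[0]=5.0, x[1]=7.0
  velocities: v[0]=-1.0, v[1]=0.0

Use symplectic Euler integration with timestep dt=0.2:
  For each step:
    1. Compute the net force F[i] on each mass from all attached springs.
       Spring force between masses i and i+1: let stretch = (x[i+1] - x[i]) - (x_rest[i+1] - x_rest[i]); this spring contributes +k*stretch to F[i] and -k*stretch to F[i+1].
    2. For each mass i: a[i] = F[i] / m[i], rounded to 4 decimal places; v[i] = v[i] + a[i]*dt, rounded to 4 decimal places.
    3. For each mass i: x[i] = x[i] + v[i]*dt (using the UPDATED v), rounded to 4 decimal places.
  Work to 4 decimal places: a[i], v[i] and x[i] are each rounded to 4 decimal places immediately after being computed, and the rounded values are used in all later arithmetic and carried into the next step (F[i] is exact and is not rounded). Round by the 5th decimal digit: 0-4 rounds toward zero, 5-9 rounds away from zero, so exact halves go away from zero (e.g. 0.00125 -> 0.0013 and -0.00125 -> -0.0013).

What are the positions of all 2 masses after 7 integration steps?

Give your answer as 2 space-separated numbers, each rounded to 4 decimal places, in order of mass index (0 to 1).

Answer: 3.0246 7.5754

Derivation:
Step 0: x=[5.0000 7.0000] v=[-1.0000 0.0000]
Step 1: x=[4.4800 7.3200] v=[-2.6000 1.6000]
Step 2: x=[3.7744 7.8256] v=[-3.5280 2.5280]
Step 3: x=[3.0770 8.3230] v=[-3.4870 2.4870]
Step 4: x=[2.5790 8.6210] v=[-2.4902 1.4902]
Step 5: x=[2.4077 8.5923] v=[-0.8566 -0.1434]
Step 6: x=[2.5859 8.2141] v=[0.8911 -1.8911]
Step 7: x=[3.0246 7.5754] v=[2.1937 -3.1937]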